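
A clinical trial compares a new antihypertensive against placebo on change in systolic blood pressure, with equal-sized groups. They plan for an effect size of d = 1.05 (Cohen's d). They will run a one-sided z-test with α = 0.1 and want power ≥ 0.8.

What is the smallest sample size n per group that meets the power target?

Set Φ(δ − 1.282) = 0.8; then δ − 1.282 = Φ⁻¹(0.8) = 0.842, giving δ = 2.123.
δ = d·√(n/2) ⇒ n = 2(δ/d)² = 2 × (2.123 / 1.05)² = 8.18.
Rounding up, n = 9 per group.

n = 9 per group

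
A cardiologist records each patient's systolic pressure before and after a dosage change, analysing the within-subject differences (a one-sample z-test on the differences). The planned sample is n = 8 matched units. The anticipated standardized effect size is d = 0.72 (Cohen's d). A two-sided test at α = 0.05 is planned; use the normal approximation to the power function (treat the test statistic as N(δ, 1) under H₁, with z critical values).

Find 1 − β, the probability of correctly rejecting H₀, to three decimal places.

Noncentrality parameter: δ = d·√n = 0.72 × √8 = 2.0365
Critical value for a two-sided test at α = 0.05: z_{α/2} = 1.960.
Power = Φ(δ − 1.960) + Φ(−δ − 1.960) = Φ(0.077) + Φ(-3.996) = 0.5305 + 0.0000 = 0.5305.

Power ≈ 0.531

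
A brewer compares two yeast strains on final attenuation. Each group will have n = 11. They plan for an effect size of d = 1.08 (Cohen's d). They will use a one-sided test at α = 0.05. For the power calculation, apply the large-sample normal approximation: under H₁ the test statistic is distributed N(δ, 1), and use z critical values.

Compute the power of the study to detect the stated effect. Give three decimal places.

Power ≈ 0.813

Noncentrality parameter: δ = d·√(n/2) = 1.08 × √(11/2) = 2.5328
One-sided α = 0.05 → critical value z_{0.05} = 1.645.
Power = Φ(δ − 1.645) = Φ(0.888) = 0.8127.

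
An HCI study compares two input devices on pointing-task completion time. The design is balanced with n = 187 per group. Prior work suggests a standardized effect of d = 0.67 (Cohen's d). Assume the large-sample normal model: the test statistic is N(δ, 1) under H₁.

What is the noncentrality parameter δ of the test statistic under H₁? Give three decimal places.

δ ≈ 6.479

The noncentrality parameter scales effect size by the design's sample-size factor: δ = d·√(n/2) = 0.67 × √(187/2) = 6.4786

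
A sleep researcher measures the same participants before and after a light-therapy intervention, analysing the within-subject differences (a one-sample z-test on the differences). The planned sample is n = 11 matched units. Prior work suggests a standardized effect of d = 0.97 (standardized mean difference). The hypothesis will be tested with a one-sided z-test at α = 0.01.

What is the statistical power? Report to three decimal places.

Noncentrality parameter: δ = d·√n = 0.97 × √11 = 3.2171
One-sided α = 0.01 → critical value z_{0.01} = 2.326.
Power = P(Z > 2.326 − δ) = Φ(0.891) = 0.8135.

Power ≈ 0.813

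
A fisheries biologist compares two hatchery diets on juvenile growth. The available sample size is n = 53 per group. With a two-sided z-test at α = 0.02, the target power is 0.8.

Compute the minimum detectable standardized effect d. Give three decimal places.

d ≈ 0.615

Required noncentrality: δ = z_{0.01} + z_{0.20} = 2.326 + 0.842 = 3.168.
(Lower-tail contribution to power is negligible for δ > 0.)
δ = d·√(n/2) ⇒ d = δ/√(n/2) = 3.168/√(53/2) = 0.6154.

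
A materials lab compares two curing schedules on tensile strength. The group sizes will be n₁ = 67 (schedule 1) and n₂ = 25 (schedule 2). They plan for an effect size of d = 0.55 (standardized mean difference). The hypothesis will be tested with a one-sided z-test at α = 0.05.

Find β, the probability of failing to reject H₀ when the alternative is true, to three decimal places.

β ≈ 0.241

Noncentrality parameter: δ = d / √(1/n₁ + 1/n₂) = 0.55 / √(1/67 + 1/25) = 2.3468
One-sided α = 0.05 → critical value z_{0.05} = 1.645.
Power = P(Z > 1.645 − δ) = Φ(0.702) = 0.7586.
Type II error: β = 1 − power = 1 − 0.7586 = 0.2414.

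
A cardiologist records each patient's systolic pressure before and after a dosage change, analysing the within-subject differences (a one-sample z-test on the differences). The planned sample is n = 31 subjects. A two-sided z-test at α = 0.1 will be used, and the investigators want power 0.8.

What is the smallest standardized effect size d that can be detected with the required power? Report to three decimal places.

d ≈ 0.447

Required noncentrality: δ = z_{0.05} + z_{0.20} = 1.645 + 0.842 = 2.486.
(Lower-tail contribution to power is negligible for δ > 0.)
δ = d·√n ⇒ d = δ/√n = 2.486/√31 = 0.4466.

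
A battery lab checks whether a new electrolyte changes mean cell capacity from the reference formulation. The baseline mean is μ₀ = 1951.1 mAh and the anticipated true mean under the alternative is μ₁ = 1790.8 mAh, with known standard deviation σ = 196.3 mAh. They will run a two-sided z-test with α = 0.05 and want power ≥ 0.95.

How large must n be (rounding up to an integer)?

Standardized effect: d = |μ₁ − μ₀| / σ = |1790.8 − 1951.1| / 196.3 = 0.8166
Set Φ(δ − 1.960) = 0.95; then δ − 1.960 = Φ⁻¹(0.95) = 1.645, giving δ = 3.605.
(Ignoring the negligible lower-tail rejection probability gives the usual closed-form inversion.)
δ = d·√n ⇒ n = (δ/d)² = (3.605 / 0.8166)² = 19.49.
Round up to the next whole unit.

n = 20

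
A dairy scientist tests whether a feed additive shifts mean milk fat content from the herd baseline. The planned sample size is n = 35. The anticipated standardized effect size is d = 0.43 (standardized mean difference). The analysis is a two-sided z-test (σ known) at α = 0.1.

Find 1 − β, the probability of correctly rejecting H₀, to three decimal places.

Noncentrality parameter: δ = d·√n = 0.43 × √35 = 2.5439
Critical value for a two-sided test at α = 0.1: z_{α/2} = 1.645.
Power = Φ(δ − 1.645) + Φ(−δ − 1.645) = Φ(0.899) + Φ(-4.189) = 0.8157 + 0.0000 = 0.8157.

Power ≈ 0.816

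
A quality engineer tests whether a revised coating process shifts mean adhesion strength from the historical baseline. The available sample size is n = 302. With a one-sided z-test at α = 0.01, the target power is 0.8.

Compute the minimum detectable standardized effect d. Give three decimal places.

d ≈ 0.182

Need Φ(δ − 2.326) = 0.8, so δ = 2.326 + 0.842 = 3.168.
δ = d·√n ⇒ d = δ/√n = 3.168/√302 = 0.1823.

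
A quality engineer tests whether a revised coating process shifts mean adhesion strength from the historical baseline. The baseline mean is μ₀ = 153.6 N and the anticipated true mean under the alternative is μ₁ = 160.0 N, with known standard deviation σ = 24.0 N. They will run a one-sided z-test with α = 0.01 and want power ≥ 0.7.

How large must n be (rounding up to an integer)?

n = 115

Standardized effect: d = |μ₁ − μ₀| / σ = |160.0 − 153.6| / 24.0 = 0.2667
For power 0.7 need Φ(δ − z_{0.01}) = 0.7, so δ = z_{0.01} + z_{0.30} = 2.326 + 0.524 = 2.851.
δ = d·√n ⇒ n = (δ/d)² = (2.851 / 0.2667)² = 114.28.
Rounding up, n = 115.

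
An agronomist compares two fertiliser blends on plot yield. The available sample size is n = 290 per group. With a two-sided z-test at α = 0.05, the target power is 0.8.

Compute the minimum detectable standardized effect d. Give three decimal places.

d ≈ 0.233

Required noncentrality: δ = z_{0.025} + z_{0.20} = 1.960 + 0.842 = 2.802.
(The second rejection-region term Φ(−δ − z_{α/2}) is negligible and dropped.)
δ = d·√(n/2) ⇒ d = δ/√(n/2) = 2.802/√(290/2) = 0.2327.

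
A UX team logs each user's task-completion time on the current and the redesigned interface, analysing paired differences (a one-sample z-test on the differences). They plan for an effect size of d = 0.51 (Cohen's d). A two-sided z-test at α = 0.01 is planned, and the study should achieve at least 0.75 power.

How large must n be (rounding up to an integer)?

Set Φ(δ − 2.576) = 0.75; then δ − 2.576 = Φ⁻¹(0.75) = 0.674, giving δ = 3.250.
(For δ > 0 the lower-tail rejection region contributes negligibly to power, so the one-term inversion is standard.)
δ = d·√n ⇒ n = (δ/d)² = (3.250 / 0.51)² = 40.62.
Rounding up, n = 41.

n = 41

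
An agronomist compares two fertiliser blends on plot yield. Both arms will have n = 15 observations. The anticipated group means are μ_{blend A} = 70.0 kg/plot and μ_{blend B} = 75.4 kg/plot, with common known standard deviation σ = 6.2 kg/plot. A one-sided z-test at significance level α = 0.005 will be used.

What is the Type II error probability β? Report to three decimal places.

Standardized effect: d = |μ_{blend A} − μ_{blend B}| / σ = |70.0 − 75.4| / 6.2 = 0.8710
Noncentrality parameter: λ = d·√(n/2) = 0.8710 × √(15/2) = 2.3852
One-sided α = 0.005 → critical value z_{0.005} = 2.576.
Power = P(Z > 2.576 − λ) = Φ(-0.191) = 0.4244.
Type II error: β = 1 − power = 1 − 0.4244 = 0.5756.

β ≈ 0.576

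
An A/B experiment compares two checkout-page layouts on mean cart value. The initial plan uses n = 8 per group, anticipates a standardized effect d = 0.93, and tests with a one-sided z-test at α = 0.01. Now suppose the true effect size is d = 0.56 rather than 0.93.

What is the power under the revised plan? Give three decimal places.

With d = 0.56: δ = d·√(n/2) = 0.56 × √(8/2) = 1.1200. Critical value z_{0.01} = 2.326.
Revised power = P(Z > 2.326 − δ) = Φ(-1.206) = 0.1138.

Power ≈ 0.114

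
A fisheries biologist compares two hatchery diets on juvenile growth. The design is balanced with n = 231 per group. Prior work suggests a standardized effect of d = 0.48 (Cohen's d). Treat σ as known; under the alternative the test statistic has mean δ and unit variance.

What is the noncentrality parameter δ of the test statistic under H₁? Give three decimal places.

δ ≈ 5.159

The noncentrality parameter scales effect size by the design's sample-size factor: δ = d·√(n/2) = 0.48 × √(231/2) = 5.1586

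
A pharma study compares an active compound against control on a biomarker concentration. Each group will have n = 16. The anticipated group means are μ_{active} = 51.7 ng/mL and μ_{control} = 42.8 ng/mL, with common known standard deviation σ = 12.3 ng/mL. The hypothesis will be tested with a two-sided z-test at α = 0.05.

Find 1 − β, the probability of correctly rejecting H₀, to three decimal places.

Power ≈ 0.535

Standardized effect: d = |μ_{active} − μ_{control}| / σ = |51.7 − 42.8| / 12.3 = 0.7236
Noncentrality parameter: δ = d·√(n/2) = 0.7236 × √(16/2) = 2.0466
Critical value for a two-sided test at α = 0.05: z_{α/2} = 1.960.
Power = Φ(δ − 1.960) + Φ(−δ − 1.960) = Φ(0.087) + Φ(-4.007) = 0.5345 + 0.0000 = 0.5345.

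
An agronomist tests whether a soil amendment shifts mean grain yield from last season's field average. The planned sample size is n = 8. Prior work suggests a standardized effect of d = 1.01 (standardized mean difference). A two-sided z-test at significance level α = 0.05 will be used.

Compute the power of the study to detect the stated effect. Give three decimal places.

Noncentrality parameter: δ = d·√n = 1.01 × √8 = 2.8567
Two-sided α = 0.05 → critical value z_{0.025} = 1.960.
Power = Φ(δ − 1.960) + Φ(−δ − 1.960) = Φ(0.897) + Φ(-4.817) = 0.8151 + 0.0000 = 0.8151.

Power ≈ 0.815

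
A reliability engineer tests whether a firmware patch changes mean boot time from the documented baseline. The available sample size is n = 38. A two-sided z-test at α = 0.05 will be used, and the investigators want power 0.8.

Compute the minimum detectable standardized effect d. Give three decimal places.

d ≈ 0.454

Need Φ(δ − 1.960) = 0.8, so δ = 1.960 + 0.842 = 2.802.
(The second rejection-region term Φ(−δ − z_{α/2}) is negligible and dropped.)
δ = d·√n ⇒ d = δ/√n = 2.802/√38 = 0.4545.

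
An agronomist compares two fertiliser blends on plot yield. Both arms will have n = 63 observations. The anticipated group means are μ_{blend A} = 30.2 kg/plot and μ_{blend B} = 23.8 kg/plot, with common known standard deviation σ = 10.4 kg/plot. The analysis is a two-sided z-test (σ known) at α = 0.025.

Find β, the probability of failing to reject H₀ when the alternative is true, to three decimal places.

Standardized effect: d = |μ_{blend A} − μ_{blend B}| / σ = |30.2 − 23.8| / 10.4 = 0.6154
Noncentrality parameter: δ = d·√(n/2) = 0.6154 × √(63/2) = 3.4538
Two-sided α = 0.025 → critical value z_{0.0125} = 2.241.
Power = Φ(δ − 2.241) + Φ(−δ − 2.241) = Φ(1.212) + Φ(-5.695) = 0.8873 + 0.0000 = 0.8873.
Type II error: β = 1 − power = 1 − 0.8873 = 0.1127.

β ≈ 0.113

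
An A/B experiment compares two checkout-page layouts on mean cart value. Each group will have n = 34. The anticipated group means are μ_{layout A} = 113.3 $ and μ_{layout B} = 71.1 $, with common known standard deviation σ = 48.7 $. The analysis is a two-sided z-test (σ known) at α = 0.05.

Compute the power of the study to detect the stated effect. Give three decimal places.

Standardized effect: d = |μ_{layout A} − μ_{layout B}| / σ = |113.3 − 71.1| / 48.7 = 0.8665
Noncentrality parameter: δ = d·√(n/2) = 0.8665 × √(34/2) = 3.5728
Critical value for a two-sided test at α = 0.05: z_{α/2} = 1.960.
Power = Φ(δ − 1.960) + Φ(−δ − 1.960) = Φ(1.613) + Φ(-5.533) = 0.9466 + 0.0000 = 0.9466.

Power ≈ 0.947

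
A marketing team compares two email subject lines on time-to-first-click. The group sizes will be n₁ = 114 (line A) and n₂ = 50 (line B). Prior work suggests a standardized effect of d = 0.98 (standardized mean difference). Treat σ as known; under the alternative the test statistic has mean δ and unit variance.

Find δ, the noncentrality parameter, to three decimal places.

The noncentrality parameter scales effect size by the design's sample-size factor: δ = d / √(1/n₁ + 1/n₂) = 0.98 / √(1/114 + 1/50) = 5.7775

δ ≈ 5.778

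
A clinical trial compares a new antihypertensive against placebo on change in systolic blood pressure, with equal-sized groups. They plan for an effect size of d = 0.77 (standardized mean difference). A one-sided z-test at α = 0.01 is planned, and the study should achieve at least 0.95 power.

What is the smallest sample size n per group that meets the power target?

For power 0.95 need Φ(δ − z_{0.01}) = 0.95, so δ = z_{0.01} + z_{0.05} = 2.326 + 1.645 = 3.971.
δ = d·√(n/2) ⇒ n = 2(δ/d)² = 2 × (3.971 / 0.77)² = 53.20.
Round up to the next whole unit.

n = 54 per group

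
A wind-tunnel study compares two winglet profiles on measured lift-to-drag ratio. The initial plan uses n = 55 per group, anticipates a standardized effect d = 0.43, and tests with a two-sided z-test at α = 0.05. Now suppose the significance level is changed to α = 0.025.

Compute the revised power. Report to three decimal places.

Power ≈ 0.505

δ = d·√(n/2) = 0.43 × √(55/2) = 2.2549 (unchanged). New critical value: z_{0.0125} = 2.241.
Revised power = Φ(δ − 2.241) + Φ(−δ − 2.241) = Φ(0.014) + Φ(-4.496) = 0.5054 + 0.0000 = 0.5054.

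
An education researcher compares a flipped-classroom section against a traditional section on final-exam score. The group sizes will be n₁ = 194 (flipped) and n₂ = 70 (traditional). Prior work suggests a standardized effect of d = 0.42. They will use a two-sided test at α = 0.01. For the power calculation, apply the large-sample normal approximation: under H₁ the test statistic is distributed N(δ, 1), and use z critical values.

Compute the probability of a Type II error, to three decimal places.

β ≈ 0.331

Noncentrality parameter: δ = d / √(1/n₁ + 1/n₂) = 0.42 / √(1/194 + 1/70) = 3.0123
Critical value for a two-sided test at α = 0.01: z_{α/2} = 2.576.
Power = Φ(δ − 2.576) + Φ(−δ − 2.576) = Φ(0.436) + Φ(-5.588) = 0.6687 + 0.0000 = 0.6687.
Type II error: β = 1 − power = 1 − 0.6687 = 0.3313.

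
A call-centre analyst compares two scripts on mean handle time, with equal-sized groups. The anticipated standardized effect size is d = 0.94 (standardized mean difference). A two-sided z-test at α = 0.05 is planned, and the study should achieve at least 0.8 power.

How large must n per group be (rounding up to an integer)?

Set Φ(δ − 1.960) = 0.8; then δ − 1.960 = Φ⁻¹(0.8) = 0.842, giving δ = 2.802.
(Ignoring the negligible lower-tail rejection probability gives the usual closed-form inversion.)
δ = d·√(n/2) ⇒ n = 2(δ/d)² = 2 × (2.802 / 0.94)² = 17.77.
Round up to the next whole unit.

n = 18 per group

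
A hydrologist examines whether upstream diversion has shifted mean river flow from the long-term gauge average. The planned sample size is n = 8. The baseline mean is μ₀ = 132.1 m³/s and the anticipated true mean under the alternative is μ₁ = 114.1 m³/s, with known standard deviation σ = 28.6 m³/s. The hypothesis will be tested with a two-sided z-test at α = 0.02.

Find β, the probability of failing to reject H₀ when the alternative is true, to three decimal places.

β ≈ 0.708

Standardized effect: d = |μ₁ − μ₀| / σ = |114.1 − 132.1| / 28.6 = 0.6294
Noncentrality parameter: δ = d·√n = 0.6294 × √8 = 1.7801
Two-sided α = 0.02 → critical value z_{0.01} = 2.326.
Power = Φ(δ − 2.326) + Φ(−δ − 2.326) = Φ(-0.546) + Φ(-4.106) = 0.2925 + 0.0000 = 0.2925.
Type II error: β = 1 − power = 1 − 0.2925 = 0.7075.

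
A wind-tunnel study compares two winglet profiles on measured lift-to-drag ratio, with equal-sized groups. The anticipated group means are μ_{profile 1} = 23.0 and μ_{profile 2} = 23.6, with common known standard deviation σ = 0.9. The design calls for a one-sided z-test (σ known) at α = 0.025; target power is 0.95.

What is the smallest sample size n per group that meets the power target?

n = 59 per group

Standardized effect: d = |μ_{profile 1} − μ_{profile 2}| / σ = |23.0 − 23.6| / 0.9 = 0.6667
For power 0.95 need Φ(δ − z_{0.025}) = 0.95, so δ = z_{0.025} + z_{0.05} = 1.960 + 1.645 = 3.605.
δ = d·√(n/2) ⇒ n = 2(δ/d)² = 2 × (3.605 / 0.6667)² = 58.48.
Rounding up, n = 59 per group.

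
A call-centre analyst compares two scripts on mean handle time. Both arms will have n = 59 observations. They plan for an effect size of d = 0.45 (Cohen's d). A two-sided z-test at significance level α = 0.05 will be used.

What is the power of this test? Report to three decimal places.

Noncentrality parameter: λ = d·√(n/2) = 0.45 × √(59/2) = 2.4441
Critical value for a two-sided test at α = 0.05: z_{α/2} = 1.960.
Power = Φ(λ − 1.960) + Φ(−λ − 1.960) = Φ(0.484) + Φ(-4.404) = 0.6859 + 0.0000 = 0.6859.

Power ≈ 0.686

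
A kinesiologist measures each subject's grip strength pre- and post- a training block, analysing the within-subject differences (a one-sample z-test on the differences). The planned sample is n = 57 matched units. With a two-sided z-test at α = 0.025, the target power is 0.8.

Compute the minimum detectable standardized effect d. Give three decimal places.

Required noncentrality: δ = z_{0.0125} + z_{0.20} = 2.241 + 0.842 = 3.083.
(Lower-tail contribution to power is negligible for δ > 0.)
δ = d·√n ⇒ d = δ/√n = 3.083/√57 = 0.4084.

d ≈ 0.408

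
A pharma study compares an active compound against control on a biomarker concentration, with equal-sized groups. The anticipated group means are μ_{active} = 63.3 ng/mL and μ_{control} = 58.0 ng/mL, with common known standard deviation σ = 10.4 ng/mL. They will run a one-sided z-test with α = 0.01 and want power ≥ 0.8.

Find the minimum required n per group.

n = 78 per group

Standardized effect: d = |μ_{active} − μ_{control}| / σ = |63.3 − 58.0| / 10.4 = 0.5096
For power 0.8 need Φ(δ − z_{0.01}) = 0.8, so δ = z_{0.01} + z_{0.20} = 2.326 + 0.842 = 3.168.
δ = d·√(n/2) ⇒ n = 2(δ/d)² = 2 × (3.168 / 0.5096)² = 77.29.
Round up to the next whole unit.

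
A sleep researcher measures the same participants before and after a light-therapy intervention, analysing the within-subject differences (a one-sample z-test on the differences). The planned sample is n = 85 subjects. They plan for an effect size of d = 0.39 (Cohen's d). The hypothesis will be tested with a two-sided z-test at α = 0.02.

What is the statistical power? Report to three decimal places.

Noncentrality parameter: λ = d·√n = 0.39 × √85 = 3.5956
Two-sided α = 0.02 → critical value z_{0.01} = 2.326.
Power = Φ(λ − 2.326) + Φ(−λ − 2.326) = Φ(1.269) + Φ(-5.922) = 0.8978 + 0.0000 = 0.8978.

Power ≈ 0.898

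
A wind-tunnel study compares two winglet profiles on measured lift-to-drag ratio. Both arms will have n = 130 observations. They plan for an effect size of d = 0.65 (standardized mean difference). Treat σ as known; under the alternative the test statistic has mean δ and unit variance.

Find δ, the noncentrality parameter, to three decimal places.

δ ≈ 5.240

δ = d·√(n/2) = 0.65 × √(130/2) = 5.2405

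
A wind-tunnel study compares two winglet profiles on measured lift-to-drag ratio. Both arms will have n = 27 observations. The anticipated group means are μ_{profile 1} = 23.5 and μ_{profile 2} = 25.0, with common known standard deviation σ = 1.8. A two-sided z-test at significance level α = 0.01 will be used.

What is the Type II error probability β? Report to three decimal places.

Standardized effect: d = |μ_{profile 1} − μ_{profile 2}| / σ = |23.5 − 25.0| / 1.8 = 0.8333
Noncentrality parameter: δ = d·√(n/2) = 0.8333 × √(27/2) = 3.0619
Two-sided α = 0.01 → critical value z_{0.005} = 2.576.
Power = Φ(δ − 2.576) + Φ(−δ − 2.576) = Φ(0.486) + Φ(-5.638) = 0.6865 + 0.0000 = 0.6865.
Type II error: β = 1 − power = 1 − 0.6865 = 0.3135.

β ≈ 0.313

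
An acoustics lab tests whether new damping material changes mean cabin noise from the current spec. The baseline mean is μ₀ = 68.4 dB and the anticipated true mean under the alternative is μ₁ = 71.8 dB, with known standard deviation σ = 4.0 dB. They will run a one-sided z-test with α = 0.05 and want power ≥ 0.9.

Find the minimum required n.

Standardized effect: d = |μ₁ − μ₀| / σ = |71.8 − 68.4| / 4.0 = 0.8500
For power 0.9 need Φ(δ − z_{0.05}) = 0.9, so δ = z_{0.05} + z_{0.10} = 1.645 + 1.282 = 2.926.
δ = d·√n ⇒ n = (δ/d)² = (2.926 / 0.8500)² = 11.85.
Round up to the next whole unit.

n = 12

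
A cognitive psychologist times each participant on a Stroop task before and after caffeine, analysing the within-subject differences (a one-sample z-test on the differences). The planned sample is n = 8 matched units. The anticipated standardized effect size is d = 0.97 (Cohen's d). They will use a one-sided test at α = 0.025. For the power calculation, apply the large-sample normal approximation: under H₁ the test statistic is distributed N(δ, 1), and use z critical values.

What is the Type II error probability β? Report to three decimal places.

Noncentrality parameter: δ = d·√n = 0.97 × √8 = 2.7436
One-sided α = 0.025 → critical value z_{0.025} = 1.960.
Power = Φ(δ − 1.960) = Φ(0.784) = 0.7834.
Type II error: β = 1 − power = 1 − 0.7834 = 0.2166.

β ≈ 0.217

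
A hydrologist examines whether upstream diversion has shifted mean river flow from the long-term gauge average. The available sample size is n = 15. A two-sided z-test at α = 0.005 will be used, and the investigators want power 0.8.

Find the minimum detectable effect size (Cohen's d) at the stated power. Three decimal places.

Required noncentrality: δ = z_{0.0025} + z_{0.20} = 2.807 + 0.842 = 3.649.
(The second rejection-region term Φ(−δ − z_{α/2}) is negligible and dropped.)
δ = d·√n ⇒ d = δ/√n = 3.649/√15 = 0.9421.

d ≈ 0.942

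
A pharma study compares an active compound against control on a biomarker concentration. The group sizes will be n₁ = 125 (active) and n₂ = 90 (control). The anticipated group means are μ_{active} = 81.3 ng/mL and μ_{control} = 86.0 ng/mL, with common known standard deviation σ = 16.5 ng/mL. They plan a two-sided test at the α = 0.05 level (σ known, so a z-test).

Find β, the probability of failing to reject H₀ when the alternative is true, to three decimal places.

Standardized effect: d = |μ_{active} − μ_{control}| / σ = |81.3 − 86.0| / 16.5 = 0.2848
Noncentrality parameter: δ = d / √(1/n₁ + 1/n₂) = 0.2848 / √(1/125 + 1/90) = 2.0605
Critical value for a two-sided test at α = 0.05: z_{α/2} = 1.960.
Power = Φ(δ − 1.960) + Φ(−δ − 1.960) = Φ(0.101) + Φ(-4.020) = 0.5400 + 0.0000 = 0.5401.
Type II error: β = 1 − power = 1 − 0.5401 = 0.4599.

β ≈ 0.460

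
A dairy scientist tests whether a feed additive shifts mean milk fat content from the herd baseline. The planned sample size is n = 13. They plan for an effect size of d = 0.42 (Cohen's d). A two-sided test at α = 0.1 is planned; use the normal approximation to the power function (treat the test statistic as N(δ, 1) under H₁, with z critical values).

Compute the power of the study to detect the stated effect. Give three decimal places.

Noncentrality parameter: δ = d·√n = 0.42 × √13 = 1.5143
Critical value for a two-sided test at α = 0.1: z_{α/2} = 1.645.
Power = Φ(δ − 1.645) + Φ(−δ − 1.645) = Φ(-0.131) + Φ(-3.159) = 0.4481 + 0.0008 = 0.4489.

Power ≈ 0.449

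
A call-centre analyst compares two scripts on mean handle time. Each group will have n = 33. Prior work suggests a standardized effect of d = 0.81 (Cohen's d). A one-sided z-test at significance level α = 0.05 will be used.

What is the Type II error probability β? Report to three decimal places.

β ≈ 0.050

Noncentrality parameter: δ = d·√(n/2) = 0.81 × √(33/2) = 3.2902
One-sided α = 0.05 → critical value z_{0.05} = 1.645.
Power = P(Z > 1.645 − δ) = Φ(1.645) = 0.9501.
Type II error: β = 1 − power = 1 − 0.9501 = 0.0499.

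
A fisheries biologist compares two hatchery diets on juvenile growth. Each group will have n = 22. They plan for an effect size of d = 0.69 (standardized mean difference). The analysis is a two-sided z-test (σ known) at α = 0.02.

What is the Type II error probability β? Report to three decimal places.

β ≈ 0.515

Noncentrality parameter: δ = d·√(n/2) = 0.69 × √(22/2) = 2.2885
Two-sided α = 0.02 → critical value z_{0.01} = 2.326.
Power = Φ(δ − 2.326) + Φ(−δ − 2.326) = Φ(-0.038) + Φ(-4.615) = 0.4849 + 0.0000 = 0.4849.
Type II error: β = 1 − power = 1 − 0.4849 = 0.5151.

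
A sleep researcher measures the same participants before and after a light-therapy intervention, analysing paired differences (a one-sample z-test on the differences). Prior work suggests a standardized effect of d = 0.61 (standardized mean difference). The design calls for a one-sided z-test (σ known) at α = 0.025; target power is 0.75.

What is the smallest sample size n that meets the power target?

Set Φ(δ − 1.960) = 0.75; then δ − 1.960 = Φ⁻¹(0.75) = 0.674, giving δ = 2.634.
δ = d·√n ⇒ n = (δ/d)² = (2.634 / 0.61)² = 18.65.
Rounding up, n = 19.

n = 19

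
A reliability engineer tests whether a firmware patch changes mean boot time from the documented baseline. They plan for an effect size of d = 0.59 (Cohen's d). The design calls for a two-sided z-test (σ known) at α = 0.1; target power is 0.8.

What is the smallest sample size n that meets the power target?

For power 0.8 need Φ(δ − z_{0.05}) = 0.8, so δ = z_{0.05} + z_{0.20} = 1.645 + 0.842 = 2.486.
(Ignoring the negligible lower-tail rejection probability gives the usual closed-form inversion.)
δ = d·√n ⇒ n = (δ/d)² = (2.486 / 0.59)² = 17.76.
Round up to the next whole unit.

n = 18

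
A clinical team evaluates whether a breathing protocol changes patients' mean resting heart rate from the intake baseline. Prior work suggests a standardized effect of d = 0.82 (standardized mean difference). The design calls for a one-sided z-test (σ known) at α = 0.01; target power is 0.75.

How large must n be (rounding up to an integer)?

For power 0.75 need Φ(δ − z_{0.01}) = 0.75, so δ = z_{0.01} + z_{0.25} = 2.326 + 0.674 = 3.001.
δ = d·√n ⇒ n = (δ/d)² = (3.001 / 0.82)² = 13.39.
Round up to the next whole unit.

n = 14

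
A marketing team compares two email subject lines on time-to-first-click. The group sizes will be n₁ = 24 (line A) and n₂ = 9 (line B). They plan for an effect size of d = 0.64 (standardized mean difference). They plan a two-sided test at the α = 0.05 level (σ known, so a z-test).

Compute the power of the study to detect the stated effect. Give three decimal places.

Power ≈ 0.374

Noncentrality parameter: δ = d / √(1/n₁ + 1/n₂) = 0.64 / √(1/24 + 1/9) = 1.6374
Two-sided α = 0.05 → critical value z_{0.025} = 1.960.
Power = Φ(δ − 1.960) + Φ(−δ − 1.960) = Φ(-0.323) + Φ(-3.597) = 0.3735 + 0.0002 = 0.3737.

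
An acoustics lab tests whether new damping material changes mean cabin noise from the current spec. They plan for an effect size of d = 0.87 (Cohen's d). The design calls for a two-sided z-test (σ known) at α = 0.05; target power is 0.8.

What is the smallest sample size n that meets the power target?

n = 11

Set Φ(δ − 1.960) = 0.8; then δ − 1.960 = Φ⁻¹(0.8) = 0.842, giving δ = 2.802.
(For δ > 0 the lower-tail rejection region contributes negligibly to power, so the one-term inversion is standard.)
δ = d·√n ⇒ n = (δ/d)² = (2.802 / 0.87)² = 10.37.
Rounding up, n = 11.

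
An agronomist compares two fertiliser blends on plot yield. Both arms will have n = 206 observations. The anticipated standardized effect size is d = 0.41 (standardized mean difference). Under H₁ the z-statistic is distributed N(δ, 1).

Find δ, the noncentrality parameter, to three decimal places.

δ = d·√(n/2) = 0.41 × √(206/2) = 4.1610

δ ≈ 4.161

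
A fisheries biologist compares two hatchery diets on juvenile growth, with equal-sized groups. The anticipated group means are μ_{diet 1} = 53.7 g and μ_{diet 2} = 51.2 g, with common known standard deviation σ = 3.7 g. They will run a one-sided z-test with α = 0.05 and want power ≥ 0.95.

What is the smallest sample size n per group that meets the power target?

Standardized effect: d = |μ_{diet 1} − μ_{diet 2}| / σ = |53.7 − 51.2| / 3.7 = 0.6757
Set Φ(δ − 1.645) = 0.95; then δ − 1.645 = Φ⁻¹(0.95) = 1.645, giving δ = 3.290.
δ = d·√(n/2) ⇒ n = 2(δ/d)² = 2 × (3.290 / 0.6757)² = 47.41.
Rounding up, n = 48 per group.

n = 48 per group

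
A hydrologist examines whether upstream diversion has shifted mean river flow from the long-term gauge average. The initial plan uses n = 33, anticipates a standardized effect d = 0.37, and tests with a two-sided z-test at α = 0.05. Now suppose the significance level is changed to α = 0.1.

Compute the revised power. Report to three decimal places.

Power ≈ 0.685

δ = d·√n = 0.37 × √33 = 2.1255 (unchanged). New critical value: z_{0.05} = 1.645.
Revised power = Φ(δ − 1.645) + Φ(−δ − 1.645) = Φ(0.481) + Φ(-3.770) = 0.6846 + 0.0001 = 0.6847.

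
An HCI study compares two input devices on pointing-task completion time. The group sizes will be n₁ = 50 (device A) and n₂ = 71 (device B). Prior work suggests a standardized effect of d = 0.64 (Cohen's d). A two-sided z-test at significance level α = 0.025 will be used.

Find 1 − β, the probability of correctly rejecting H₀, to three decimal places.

Noncentrality parameter: δ = d / √(1/n₁ + 1/n₂) = 0.64 / √(1/50 + 1/71) = 3.4666
Critical value for a two-sided test at α = 0.025: z_{α/2} = 2.241.
Power = Φ(δ − 2.241) + Φ(−δ − 2.241) = Φ(1.225) + Φ(-5.708) = 0.8897 + 0.0000 = 0.8897.

Power ≈ 0.890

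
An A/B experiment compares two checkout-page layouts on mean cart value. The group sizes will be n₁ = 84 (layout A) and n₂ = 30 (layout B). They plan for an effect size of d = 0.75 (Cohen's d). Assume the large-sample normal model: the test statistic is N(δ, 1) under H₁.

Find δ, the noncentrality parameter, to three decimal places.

δ ≈ 3.526

The noncentrality parameter scales effect size by the design's sample-size factor: δ = d / √(1/n₁ + 1/n₂) = 0.75 / √(1/84 + 1/30) = 3.5262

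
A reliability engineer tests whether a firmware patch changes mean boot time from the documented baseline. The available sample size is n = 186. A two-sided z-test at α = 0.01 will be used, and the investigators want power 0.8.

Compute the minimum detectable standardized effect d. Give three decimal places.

Required noncentrality: δ = z_{0.005} + z_{0.20} = 2.576 + 0.842 = 3.417.
(The second rejection-region term Φ(−δ − z_{α/2}) is negligible and dropped.)
δ = d·√n ⇒ d = δ/√n = 3.417/√186 = 0.2506.

d ≈ 0.251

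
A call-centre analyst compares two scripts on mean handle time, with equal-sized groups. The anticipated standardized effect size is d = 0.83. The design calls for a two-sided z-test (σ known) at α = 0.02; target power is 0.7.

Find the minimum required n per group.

n = 24 per group

For power 0.7 need Φ(δ − z_{0.01}) = 0.7, so δ = z_{0.01} + z_{0.30} = 2.326 + 0.524 = 2.851.
(Ignoring the negligible lower-tail rejection probability gives the usual closed-form inversion.)
δ = d·√(n/2) ⇒ n = 2(δ/d)² = 2 × (2.851 / 0.83)² = 23.59.
Round up to the next whole unit.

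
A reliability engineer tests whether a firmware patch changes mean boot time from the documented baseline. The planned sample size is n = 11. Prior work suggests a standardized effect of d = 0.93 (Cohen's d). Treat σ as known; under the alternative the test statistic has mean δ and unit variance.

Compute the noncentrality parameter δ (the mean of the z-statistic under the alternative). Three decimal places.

δ = d·√n = 0.93 × √11 = 3.0845

δ ≈ 3.084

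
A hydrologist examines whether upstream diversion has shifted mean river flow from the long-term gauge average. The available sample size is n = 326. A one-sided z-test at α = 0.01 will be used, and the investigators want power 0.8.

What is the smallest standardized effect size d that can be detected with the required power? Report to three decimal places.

Required noncentrality: δ = z_{0.01} + z_{0.20} = 2.326 + 0.842 = 3.168.
δ = d·√n ⇒ d = δ/√n = 3.168/√326 = 0.1755.

d ≈ 0.175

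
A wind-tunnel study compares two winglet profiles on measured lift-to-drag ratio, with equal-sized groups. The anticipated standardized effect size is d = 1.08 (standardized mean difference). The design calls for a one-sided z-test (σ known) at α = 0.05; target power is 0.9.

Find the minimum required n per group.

n = 15 per group

Set Φ(δ − 1.645) = 0.9; then δ − 1.645 = Φ⁻¹(0.9) = 1.282, giving δ = 2.926.
δ = d·√(n/2) ⇒ n = 2(δ/d)² = 2 × (2.926 / 1.08)² = 14.68.
Rounding up, n = 15 per group.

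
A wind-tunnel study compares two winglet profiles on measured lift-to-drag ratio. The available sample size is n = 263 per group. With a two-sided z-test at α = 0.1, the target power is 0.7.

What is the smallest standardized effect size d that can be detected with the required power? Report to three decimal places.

Required noncentrality: δ = z_{0.05} + z_{0.30} = 1.645 + 0.524 = 2.169.
(The second rejection-region term Φ(−δ − z_{α/2}) is negligible and dropped.)
δ = d·√(n/2) ⇒ d = δ/√(n/2) = 2.169/√(263/2) = 0.1892.

d ≈ 0.189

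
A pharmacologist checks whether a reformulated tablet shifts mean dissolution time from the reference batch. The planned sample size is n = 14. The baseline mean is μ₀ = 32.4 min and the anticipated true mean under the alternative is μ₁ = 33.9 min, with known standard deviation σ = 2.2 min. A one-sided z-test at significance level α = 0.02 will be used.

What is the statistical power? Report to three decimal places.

Standardized effect: d = |μ₁ − μ₀| / σ = |33.9 − 32.4| / 2.2 = 0.6818
Noncentrality parameter: δ = d·√n = 0.6818 × √14 = 2.5511
One-sided α = 0.02 → critical value z_{0.02} = 2.054.
Power = P(Z > 2.054 − δ) = Φ(0.497) = 0.6905.

Power ≈ 0.691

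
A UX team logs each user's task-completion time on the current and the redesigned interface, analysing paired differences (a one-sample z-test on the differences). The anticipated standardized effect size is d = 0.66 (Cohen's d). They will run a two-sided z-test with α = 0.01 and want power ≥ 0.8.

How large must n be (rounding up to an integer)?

Set Φ(δ − 2.576) = 0.8; then δ − 2.576 = Φ⁻¹(0.8) = 0.842, giving δ = 3.417.
(Ignoring the negligible lower-tail rejection probability gives the usual closed-form inversion.)
δ = d·√n ⇒ n = (δ/d)² = (3.417 / 0.66)² = 26.81.
Round up to the next whole unit.

n = 27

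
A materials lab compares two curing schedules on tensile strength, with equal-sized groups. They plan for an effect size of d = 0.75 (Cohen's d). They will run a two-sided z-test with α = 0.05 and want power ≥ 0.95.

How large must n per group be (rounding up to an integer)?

Set Φ(δ − 1.960) = 0.95; then δ − 1.960 = Φ⁻¹(0.95) = 1.645, giving δ = 3.605.
(Ignoring the negligible lower-tail rejection probability gives the usual closed-form inversion.)
δ = d·√(n/2) ⇒ n = 2(δ/d)² = 2 × (3.605 / 0.75)² = 46.20.
Rounding up, n = 47 per group.

n = 47 per group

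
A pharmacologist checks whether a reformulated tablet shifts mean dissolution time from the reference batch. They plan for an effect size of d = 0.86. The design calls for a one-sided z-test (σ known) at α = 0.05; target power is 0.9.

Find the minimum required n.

n = 12

Set Φ(δ − 1.645) = 0.9; then δ − 1.645 = Φ⁻¹(0.9) = 1.282, giving δ = 2.926.
δ = d·√n ⇒ n = (δ/d)² = (2.926 / 0.86)² = 11.58.
Round up to the next whole unit.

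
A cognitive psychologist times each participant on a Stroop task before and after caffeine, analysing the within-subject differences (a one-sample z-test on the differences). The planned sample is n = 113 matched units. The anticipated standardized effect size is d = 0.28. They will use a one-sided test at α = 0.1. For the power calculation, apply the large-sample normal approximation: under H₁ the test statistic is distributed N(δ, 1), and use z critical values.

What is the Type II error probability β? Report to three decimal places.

Noncentrality parameter: δ = d·√n = 0.28 × √113 = 2.9764
Critical value for a one-sided test at α = 0.1: z_α = 1.282.
Power = Φ(δ − 1.282) = Φ(1.695) = 0.9550.
Type II error: β = 1 − power = 1 − 0.9550 = 0.0450.

β ≈ 0.045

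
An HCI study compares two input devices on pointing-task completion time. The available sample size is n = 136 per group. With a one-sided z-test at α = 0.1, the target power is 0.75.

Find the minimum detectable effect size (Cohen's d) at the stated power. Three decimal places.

Need Φ(δ − 1.282) = 0.75, so δ = 1.282 + 0.674 = 1.956.
δ = d·√(n/2) ⇒ d = δ/√(n/2) = 1.956/√(136/2) = 0.2372.

d ≈ 0.237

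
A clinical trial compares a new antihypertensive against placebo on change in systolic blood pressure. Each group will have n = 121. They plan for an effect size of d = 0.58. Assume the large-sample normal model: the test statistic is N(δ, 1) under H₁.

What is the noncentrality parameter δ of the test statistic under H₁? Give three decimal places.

δ ≈ 4.511

The noncentrality parameter scales effect size by the design's sample-size factor: δ = d·√(n/2) = 0.58 × √(121/2) = 4.5113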